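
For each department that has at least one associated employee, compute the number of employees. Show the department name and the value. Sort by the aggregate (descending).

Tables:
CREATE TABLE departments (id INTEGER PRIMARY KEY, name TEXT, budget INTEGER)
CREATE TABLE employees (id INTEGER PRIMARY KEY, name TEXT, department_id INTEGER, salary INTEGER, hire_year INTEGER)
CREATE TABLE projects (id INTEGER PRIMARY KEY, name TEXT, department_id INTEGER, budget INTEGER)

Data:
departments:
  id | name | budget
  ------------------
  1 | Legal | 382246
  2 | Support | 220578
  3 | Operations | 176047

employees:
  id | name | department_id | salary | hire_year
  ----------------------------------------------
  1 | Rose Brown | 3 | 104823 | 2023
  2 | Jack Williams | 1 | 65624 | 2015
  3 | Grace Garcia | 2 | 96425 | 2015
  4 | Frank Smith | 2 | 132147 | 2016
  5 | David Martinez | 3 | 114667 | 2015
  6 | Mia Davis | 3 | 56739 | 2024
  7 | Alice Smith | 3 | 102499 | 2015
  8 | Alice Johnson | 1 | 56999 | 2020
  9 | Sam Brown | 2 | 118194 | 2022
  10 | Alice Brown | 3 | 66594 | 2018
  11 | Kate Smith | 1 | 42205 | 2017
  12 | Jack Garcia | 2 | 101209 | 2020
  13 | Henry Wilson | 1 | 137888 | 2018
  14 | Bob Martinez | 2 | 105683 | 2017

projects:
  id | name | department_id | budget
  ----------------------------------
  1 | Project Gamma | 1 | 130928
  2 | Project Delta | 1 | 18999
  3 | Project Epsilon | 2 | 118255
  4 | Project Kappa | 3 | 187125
SELECT p.name, COUNT(*) AS n FROM employees c JOIN departments p ON c.department_id = p.id GROUP BY p.id, p.name ORDER BY n DESC

Execution result:
name | n
Support | 5
Operations | 5
Legal | 4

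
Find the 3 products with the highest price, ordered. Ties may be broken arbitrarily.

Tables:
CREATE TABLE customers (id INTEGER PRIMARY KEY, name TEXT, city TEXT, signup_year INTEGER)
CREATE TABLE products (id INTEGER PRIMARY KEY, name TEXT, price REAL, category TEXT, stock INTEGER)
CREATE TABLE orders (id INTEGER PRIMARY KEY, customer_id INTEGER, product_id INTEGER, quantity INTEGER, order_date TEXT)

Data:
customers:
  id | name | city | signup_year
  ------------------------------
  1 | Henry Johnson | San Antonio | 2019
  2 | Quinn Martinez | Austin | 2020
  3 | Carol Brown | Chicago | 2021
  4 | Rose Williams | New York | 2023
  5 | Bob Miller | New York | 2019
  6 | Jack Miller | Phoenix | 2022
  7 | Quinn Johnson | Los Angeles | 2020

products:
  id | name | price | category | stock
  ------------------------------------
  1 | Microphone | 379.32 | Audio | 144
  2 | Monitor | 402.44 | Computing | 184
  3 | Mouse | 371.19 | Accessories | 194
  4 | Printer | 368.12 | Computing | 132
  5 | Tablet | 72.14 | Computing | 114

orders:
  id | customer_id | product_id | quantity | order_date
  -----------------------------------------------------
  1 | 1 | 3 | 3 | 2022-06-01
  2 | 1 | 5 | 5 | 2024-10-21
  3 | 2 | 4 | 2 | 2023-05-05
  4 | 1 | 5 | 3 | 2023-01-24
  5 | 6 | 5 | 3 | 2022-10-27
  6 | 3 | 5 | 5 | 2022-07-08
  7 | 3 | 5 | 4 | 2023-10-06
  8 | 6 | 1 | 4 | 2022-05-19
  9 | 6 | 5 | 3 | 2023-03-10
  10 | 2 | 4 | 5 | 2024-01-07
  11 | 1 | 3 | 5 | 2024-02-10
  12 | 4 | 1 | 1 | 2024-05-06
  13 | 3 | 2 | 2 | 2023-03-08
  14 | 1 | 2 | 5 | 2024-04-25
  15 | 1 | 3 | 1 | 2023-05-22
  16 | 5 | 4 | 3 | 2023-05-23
SELECT name, price FROM products ORDER BY price DESC LIMIT 3

Execution result:
name | price
Monitor | 402.44
Microphone | 379.32
Mouse | 371.19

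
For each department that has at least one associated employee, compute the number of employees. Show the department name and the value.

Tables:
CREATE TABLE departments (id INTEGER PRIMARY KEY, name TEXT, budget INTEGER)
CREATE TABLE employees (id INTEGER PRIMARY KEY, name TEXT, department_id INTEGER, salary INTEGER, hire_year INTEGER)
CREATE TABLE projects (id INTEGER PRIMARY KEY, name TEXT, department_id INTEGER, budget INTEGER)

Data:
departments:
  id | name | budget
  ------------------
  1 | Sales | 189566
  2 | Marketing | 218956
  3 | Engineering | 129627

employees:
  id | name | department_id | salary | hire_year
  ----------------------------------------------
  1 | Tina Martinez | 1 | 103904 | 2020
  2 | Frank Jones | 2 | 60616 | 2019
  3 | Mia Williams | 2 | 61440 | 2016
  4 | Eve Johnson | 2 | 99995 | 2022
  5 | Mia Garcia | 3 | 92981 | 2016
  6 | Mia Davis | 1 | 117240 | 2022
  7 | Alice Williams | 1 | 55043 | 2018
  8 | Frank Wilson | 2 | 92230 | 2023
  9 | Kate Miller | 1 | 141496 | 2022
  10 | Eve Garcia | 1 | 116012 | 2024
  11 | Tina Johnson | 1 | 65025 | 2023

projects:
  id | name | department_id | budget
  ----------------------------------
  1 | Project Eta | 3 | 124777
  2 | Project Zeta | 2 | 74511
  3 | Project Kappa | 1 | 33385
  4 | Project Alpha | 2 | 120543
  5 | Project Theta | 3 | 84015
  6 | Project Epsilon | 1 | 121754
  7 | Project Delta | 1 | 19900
SELECT p.name, COUNT(*) AS n FROM employees c JOIN departments p ON c.department_id = p.id GROUP BY p.id, p.name

Execution result:
name | n
Sales | 6
Marketing | 4
Engineering | 1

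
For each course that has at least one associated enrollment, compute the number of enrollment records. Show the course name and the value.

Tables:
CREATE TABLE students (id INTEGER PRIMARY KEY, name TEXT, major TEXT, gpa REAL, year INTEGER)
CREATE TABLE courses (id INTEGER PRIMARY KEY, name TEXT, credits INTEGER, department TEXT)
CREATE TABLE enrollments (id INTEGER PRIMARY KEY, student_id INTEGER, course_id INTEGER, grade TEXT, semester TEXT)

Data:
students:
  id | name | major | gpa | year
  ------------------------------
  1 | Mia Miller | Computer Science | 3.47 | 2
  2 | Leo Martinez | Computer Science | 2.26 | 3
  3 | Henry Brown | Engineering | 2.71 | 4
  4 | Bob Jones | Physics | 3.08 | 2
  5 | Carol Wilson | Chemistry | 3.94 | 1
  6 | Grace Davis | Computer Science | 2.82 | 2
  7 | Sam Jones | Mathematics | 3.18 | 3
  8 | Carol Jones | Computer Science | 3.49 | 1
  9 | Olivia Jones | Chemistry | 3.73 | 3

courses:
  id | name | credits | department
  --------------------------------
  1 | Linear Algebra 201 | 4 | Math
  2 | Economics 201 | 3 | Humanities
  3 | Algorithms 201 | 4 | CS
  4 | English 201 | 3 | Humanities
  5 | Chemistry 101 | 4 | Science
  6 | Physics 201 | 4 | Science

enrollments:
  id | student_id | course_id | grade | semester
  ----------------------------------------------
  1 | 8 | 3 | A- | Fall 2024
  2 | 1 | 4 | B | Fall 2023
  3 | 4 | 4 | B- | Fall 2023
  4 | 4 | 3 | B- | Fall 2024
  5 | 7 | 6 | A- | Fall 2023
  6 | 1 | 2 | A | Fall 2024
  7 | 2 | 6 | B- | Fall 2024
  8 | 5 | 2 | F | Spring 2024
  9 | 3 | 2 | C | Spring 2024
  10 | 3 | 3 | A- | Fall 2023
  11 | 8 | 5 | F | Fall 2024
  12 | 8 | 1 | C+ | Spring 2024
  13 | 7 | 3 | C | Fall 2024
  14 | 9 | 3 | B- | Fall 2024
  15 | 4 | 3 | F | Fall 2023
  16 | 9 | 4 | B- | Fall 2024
SELECT p.name, COUNT(*) AS n FROM enrollments c JOIN courses p ON c.course_id = p.id GROUP BY p.id, p.name

Execution result:
name | n
Linear Algebra 201 | 1
Economics 201 | 3
Algorithms 201 | 6
English 201 | 3
Chemistry 101 | 1
Physics 201 | 2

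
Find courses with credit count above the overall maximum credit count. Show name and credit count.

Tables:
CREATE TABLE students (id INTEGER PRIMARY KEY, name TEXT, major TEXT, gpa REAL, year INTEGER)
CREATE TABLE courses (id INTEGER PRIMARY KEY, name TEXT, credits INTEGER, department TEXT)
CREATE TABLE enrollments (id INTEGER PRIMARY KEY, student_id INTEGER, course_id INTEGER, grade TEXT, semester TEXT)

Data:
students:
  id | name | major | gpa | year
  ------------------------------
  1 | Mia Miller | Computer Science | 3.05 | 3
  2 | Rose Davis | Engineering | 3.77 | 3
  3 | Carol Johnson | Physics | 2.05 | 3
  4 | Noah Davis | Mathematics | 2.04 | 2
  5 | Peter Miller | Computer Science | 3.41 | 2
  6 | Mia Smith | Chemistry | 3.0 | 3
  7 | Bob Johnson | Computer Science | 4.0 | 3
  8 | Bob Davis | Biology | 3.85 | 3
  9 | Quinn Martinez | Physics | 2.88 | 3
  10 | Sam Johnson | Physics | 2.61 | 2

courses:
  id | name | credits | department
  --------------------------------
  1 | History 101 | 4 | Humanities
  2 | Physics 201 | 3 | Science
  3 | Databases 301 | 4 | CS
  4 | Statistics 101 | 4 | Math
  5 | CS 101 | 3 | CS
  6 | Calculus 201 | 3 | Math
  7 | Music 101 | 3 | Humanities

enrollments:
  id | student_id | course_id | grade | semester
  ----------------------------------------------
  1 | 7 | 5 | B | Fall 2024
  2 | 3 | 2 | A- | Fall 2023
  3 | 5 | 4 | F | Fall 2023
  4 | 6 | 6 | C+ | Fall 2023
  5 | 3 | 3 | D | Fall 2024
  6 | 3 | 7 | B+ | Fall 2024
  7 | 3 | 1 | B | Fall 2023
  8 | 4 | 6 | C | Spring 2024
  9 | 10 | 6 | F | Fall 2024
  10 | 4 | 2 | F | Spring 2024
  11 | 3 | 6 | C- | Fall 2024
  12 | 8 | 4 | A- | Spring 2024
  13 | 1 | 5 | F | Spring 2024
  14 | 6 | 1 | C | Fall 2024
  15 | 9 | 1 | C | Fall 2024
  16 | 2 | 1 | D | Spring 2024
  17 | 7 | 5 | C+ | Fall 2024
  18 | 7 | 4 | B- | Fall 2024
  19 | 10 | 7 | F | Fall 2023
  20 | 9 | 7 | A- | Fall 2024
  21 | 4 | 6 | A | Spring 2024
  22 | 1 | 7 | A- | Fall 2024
SELECT name, credits FROM courses WHERE credits > (SELECT MAX(credits) FROM courses)

Execution result:
(no rows)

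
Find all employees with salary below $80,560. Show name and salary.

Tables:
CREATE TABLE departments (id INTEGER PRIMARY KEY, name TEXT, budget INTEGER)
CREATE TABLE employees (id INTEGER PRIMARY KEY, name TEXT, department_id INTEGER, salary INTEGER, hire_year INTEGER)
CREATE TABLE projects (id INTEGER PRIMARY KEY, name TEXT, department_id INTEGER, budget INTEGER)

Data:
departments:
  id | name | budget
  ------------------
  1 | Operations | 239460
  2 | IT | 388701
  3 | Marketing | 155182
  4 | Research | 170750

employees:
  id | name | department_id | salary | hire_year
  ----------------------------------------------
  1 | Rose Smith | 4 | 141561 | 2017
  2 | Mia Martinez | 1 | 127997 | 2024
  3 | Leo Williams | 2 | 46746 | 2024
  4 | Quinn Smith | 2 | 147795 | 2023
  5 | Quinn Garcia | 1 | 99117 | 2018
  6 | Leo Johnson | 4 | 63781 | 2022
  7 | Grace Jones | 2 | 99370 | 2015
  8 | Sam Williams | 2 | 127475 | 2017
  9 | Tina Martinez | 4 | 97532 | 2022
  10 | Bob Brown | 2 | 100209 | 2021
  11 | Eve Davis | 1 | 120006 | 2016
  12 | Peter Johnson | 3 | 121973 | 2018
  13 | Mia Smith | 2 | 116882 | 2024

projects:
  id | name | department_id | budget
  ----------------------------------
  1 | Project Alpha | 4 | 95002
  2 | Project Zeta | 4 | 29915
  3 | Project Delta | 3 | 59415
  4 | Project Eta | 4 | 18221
SELECT name, salary FROM employees WHERE salary < 80560

Execution result:
name | salary
Leo Williams | 46746
Leo Johnson | 63781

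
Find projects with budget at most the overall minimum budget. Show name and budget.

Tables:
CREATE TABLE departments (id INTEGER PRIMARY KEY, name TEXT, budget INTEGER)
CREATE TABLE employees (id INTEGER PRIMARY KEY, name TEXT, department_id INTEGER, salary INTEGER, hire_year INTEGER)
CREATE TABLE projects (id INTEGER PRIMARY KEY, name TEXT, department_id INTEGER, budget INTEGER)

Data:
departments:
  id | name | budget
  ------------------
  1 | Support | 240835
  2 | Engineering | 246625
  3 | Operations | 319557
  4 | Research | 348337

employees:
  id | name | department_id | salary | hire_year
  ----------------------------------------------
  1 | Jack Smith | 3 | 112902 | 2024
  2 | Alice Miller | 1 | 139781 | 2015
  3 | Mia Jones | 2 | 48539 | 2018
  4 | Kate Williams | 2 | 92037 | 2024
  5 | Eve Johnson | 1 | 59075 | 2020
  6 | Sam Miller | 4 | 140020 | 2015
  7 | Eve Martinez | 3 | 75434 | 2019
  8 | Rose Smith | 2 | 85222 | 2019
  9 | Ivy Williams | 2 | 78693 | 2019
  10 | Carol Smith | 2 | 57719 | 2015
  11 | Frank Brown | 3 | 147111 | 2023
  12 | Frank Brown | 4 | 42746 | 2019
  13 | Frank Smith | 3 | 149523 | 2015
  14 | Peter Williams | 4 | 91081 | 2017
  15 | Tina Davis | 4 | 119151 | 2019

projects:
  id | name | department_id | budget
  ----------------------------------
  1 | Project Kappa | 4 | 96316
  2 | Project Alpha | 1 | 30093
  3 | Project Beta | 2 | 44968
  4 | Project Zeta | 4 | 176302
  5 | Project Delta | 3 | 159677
SELECT name, budget FROM projects WHERE budget <= (SELECT MIN(budget) FROM projects)

Execution result:
name | budget
Project Alpha | 30093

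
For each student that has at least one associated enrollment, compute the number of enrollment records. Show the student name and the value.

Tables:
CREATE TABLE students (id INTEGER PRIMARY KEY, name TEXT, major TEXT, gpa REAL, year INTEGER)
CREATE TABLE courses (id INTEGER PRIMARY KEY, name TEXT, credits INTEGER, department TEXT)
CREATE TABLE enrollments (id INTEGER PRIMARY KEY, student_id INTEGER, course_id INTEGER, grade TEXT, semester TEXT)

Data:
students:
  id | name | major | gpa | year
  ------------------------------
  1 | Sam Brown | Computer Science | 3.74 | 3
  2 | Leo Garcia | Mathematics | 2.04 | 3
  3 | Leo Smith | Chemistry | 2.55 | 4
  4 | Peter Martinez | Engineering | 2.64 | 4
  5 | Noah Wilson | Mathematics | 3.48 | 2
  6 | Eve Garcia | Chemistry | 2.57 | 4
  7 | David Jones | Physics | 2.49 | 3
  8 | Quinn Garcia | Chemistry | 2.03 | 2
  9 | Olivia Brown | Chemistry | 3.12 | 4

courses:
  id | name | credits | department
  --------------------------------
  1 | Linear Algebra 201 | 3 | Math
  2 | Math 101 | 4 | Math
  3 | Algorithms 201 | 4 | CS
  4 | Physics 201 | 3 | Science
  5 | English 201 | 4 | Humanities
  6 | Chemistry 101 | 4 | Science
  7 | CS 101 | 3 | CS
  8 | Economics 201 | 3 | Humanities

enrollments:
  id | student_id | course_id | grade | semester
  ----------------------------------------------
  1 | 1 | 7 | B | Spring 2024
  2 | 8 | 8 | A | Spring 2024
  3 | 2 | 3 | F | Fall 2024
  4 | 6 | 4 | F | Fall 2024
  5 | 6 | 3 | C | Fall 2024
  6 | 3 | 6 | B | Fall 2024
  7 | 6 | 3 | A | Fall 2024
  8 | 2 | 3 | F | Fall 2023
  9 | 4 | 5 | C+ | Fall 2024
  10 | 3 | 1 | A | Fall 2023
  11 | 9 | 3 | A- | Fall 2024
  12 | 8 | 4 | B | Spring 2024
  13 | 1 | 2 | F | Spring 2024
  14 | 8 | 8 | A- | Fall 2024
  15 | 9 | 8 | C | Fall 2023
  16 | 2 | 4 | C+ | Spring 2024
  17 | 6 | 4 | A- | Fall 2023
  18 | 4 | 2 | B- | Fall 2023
SELECT p.name, COUNT(*) AS n FROM enrollments c JOIN students p ON c.student_id = p.id GROUP BY p.id, p.name

Execution result:
name | n
Sam Brown | 2
Leo Garcia | 3
Leo Smith | 2
Peter Martinez | 2
Eve Garcia | 4
Quinn Garcia | 3
Olivia Brown | 2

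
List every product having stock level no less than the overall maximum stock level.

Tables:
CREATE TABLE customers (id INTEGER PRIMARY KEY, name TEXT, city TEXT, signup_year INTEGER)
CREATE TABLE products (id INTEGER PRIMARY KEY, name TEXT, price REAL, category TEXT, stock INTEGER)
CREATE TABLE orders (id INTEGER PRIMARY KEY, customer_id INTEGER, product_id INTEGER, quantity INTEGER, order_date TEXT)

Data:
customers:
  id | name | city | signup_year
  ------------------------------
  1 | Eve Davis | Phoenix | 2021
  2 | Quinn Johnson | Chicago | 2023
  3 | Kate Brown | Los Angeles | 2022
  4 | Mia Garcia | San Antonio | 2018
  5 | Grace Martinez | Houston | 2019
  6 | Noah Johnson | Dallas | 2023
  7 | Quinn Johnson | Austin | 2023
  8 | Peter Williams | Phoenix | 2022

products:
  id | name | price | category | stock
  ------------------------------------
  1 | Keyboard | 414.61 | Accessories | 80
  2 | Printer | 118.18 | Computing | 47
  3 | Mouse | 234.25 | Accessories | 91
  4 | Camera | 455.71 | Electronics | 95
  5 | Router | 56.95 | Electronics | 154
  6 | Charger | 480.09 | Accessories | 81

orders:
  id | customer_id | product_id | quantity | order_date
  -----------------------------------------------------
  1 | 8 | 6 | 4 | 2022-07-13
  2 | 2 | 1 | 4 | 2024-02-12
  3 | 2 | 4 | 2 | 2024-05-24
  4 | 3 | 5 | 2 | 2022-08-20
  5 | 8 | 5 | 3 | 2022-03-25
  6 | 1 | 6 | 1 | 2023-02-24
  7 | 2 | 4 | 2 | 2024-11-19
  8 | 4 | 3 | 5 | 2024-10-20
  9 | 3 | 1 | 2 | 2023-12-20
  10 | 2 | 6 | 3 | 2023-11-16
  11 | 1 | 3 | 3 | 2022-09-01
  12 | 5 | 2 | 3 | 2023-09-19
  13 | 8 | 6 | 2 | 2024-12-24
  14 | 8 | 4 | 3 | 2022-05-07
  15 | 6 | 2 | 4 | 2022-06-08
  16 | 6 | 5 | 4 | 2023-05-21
SELECT name, stock FROM products WHERE stock >= (SELECT MAX(stock) FROM products)

Execution result:
name | stock
Router | 154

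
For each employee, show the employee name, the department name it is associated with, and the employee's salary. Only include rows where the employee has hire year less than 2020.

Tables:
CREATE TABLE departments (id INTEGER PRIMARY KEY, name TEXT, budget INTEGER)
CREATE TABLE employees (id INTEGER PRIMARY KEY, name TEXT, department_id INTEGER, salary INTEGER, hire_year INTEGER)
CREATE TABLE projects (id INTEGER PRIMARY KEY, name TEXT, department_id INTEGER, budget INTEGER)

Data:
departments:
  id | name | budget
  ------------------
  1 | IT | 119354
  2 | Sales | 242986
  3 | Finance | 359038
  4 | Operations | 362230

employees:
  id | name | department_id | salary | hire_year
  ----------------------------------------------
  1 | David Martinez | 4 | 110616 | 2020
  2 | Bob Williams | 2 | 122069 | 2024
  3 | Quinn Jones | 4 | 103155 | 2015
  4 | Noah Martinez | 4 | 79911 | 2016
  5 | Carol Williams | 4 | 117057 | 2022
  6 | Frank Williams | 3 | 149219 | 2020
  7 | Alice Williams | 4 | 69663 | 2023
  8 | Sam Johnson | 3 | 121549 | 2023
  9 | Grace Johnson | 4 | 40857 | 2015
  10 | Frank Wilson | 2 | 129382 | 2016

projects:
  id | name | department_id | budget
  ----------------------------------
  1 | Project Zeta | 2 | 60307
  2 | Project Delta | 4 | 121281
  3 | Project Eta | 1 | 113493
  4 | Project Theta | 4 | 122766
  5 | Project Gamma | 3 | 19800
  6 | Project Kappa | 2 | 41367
SELECT c.name, p.name AS department, c.salary FROM employees c JOIN departments p ON c.department_id = p.id WHERE c.hire_year < 2020

Execution result:
name | department | salary
Quinn Jones | Operations | 103155
Noah Martinez | Operations | 79911
Grace Johnson | Operations | 40857
Frank Wilson | Sales | 129382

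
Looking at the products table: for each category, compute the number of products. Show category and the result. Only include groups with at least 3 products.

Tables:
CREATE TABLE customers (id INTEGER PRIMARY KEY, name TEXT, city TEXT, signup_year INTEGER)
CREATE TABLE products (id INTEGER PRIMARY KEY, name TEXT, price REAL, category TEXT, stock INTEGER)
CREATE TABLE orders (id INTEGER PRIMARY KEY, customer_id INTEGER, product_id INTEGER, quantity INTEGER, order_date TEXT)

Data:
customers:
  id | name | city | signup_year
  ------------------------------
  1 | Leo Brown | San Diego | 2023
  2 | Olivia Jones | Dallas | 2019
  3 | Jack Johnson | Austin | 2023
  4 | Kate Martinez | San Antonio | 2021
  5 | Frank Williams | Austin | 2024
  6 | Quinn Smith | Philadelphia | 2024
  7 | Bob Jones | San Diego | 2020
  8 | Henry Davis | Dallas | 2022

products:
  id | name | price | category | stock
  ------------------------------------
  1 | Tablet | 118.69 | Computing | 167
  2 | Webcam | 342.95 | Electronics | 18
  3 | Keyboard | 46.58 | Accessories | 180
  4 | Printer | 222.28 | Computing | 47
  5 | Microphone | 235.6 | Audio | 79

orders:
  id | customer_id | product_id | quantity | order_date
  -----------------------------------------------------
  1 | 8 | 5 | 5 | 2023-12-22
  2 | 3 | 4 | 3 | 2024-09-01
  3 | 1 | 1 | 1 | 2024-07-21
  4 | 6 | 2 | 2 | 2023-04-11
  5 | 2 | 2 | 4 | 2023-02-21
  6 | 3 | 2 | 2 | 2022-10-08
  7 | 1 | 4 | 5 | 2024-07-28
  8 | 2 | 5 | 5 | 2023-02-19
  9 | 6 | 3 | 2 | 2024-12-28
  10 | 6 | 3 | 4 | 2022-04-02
SELECT category, COUNT(*) AS n FROM products GROUP BY category HAVING COUNT(*) >= 3

Execution result:
(no rows)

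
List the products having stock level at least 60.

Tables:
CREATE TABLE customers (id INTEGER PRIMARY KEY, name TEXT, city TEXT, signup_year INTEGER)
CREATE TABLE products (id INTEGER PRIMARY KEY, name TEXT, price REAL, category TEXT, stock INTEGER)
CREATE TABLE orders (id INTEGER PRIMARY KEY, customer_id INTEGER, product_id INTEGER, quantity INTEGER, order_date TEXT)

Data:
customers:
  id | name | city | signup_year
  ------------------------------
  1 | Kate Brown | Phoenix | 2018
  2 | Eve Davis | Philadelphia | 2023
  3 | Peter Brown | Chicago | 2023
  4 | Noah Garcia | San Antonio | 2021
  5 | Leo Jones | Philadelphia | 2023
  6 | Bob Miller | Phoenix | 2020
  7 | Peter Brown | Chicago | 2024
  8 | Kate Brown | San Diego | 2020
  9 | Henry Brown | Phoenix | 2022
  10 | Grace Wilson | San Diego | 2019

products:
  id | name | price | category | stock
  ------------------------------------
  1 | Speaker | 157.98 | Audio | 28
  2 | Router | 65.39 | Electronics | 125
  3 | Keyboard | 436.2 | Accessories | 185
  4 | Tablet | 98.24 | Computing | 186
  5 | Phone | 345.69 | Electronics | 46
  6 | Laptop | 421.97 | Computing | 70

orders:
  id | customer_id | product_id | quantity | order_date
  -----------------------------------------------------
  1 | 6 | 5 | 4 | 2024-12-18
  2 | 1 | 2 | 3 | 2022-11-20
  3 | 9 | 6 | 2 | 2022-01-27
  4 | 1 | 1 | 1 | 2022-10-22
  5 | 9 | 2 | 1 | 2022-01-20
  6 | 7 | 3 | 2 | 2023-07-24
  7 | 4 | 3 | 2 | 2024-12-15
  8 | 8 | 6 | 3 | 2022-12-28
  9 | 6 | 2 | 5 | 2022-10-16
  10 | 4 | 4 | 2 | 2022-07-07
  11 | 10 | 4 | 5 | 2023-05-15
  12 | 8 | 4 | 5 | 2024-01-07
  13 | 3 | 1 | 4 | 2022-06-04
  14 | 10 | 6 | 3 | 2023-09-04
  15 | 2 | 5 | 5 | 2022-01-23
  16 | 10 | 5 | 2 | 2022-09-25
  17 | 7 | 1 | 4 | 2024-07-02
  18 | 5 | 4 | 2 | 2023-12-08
SELECT name, stock FROM products WHERE stock >= 60

Execution result:
name | stock
Router | 125
Keyboard | 185
Tablet | 186
Laptop | 70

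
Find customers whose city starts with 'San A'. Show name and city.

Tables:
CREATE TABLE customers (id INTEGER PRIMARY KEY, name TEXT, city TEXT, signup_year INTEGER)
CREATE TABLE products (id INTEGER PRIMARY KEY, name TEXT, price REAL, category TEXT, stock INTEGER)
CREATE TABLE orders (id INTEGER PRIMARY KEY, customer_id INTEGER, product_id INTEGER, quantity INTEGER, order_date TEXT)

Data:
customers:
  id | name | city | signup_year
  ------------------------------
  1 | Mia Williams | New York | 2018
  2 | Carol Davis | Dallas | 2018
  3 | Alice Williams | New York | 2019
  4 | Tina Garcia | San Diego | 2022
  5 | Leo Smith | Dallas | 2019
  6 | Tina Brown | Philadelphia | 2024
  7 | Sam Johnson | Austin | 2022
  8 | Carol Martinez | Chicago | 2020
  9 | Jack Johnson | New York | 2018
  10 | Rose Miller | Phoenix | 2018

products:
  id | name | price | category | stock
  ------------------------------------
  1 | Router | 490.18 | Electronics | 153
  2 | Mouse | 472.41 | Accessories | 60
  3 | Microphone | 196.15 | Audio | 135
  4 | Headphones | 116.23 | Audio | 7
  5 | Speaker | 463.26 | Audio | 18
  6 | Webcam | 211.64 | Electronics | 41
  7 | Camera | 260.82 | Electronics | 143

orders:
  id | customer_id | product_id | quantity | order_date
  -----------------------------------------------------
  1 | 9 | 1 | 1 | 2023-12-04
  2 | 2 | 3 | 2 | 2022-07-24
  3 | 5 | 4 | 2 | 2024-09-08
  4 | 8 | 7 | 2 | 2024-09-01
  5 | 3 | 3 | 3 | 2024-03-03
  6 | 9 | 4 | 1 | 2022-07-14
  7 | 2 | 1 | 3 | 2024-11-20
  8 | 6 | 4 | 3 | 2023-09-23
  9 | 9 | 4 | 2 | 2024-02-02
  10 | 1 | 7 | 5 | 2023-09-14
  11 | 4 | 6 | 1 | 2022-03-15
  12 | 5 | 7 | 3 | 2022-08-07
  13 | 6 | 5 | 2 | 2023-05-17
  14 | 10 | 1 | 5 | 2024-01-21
SELECT name, city FROM customers WHERE city LIKE 'San A%'

Execution result:
(no rows)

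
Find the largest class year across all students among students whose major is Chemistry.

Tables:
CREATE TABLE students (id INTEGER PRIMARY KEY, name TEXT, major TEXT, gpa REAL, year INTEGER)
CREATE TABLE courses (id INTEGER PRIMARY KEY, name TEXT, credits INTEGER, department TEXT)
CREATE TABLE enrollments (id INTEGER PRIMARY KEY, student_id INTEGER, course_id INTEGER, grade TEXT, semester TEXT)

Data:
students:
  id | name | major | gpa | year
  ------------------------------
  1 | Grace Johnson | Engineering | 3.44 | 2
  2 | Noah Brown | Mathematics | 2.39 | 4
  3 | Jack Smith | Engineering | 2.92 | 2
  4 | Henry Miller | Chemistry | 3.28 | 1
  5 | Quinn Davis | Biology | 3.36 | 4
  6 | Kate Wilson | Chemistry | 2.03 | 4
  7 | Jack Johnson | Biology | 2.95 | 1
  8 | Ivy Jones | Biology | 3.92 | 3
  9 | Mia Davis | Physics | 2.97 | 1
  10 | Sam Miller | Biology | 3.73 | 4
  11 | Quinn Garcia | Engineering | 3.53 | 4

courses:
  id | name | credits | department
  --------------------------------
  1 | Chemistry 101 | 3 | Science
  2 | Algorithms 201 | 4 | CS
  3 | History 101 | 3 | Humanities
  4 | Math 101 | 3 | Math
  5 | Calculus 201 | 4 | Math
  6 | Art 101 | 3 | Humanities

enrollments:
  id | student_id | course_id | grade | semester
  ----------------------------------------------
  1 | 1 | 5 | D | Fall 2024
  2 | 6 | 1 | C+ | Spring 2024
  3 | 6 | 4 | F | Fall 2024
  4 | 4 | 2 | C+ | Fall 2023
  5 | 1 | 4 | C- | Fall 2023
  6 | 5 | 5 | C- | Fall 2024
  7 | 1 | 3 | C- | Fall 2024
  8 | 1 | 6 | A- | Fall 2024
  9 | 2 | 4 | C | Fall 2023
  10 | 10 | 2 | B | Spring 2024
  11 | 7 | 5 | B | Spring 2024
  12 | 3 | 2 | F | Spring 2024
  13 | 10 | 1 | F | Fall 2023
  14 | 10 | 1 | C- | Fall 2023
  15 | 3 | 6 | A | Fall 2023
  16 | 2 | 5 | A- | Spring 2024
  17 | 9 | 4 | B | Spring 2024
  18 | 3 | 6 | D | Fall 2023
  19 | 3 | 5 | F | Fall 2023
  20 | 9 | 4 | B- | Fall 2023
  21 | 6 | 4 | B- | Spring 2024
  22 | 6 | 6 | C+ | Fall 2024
SELECT MAX(year) FROM students WHERE major = 'Chemistry'

Execution result:
4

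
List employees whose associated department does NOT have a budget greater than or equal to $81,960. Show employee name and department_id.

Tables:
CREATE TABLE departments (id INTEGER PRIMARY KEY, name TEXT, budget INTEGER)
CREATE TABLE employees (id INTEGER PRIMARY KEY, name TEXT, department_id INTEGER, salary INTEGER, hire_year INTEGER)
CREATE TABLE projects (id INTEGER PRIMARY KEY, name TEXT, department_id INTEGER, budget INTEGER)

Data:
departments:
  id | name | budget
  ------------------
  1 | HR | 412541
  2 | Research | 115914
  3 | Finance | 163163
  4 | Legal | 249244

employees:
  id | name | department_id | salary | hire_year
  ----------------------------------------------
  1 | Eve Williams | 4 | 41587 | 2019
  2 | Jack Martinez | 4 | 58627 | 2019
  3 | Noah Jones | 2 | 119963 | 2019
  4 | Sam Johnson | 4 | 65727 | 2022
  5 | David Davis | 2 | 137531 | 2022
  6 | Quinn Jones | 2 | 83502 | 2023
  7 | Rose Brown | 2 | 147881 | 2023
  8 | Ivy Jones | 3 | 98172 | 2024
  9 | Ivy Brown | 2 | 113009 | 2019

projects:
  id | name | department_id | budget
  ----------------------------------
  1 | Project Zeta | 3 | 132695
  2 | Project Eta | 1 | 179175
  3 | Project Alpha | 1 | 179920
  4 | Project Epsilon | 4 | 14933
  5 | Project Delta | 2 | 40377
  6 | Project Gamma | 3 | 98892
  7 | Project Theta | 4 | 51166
SELECT name, department_id FROM employees WHERE department_id NOT IN (SELECT id FROM departments WHERE budget >= 81960)

Execution result:
(no rows)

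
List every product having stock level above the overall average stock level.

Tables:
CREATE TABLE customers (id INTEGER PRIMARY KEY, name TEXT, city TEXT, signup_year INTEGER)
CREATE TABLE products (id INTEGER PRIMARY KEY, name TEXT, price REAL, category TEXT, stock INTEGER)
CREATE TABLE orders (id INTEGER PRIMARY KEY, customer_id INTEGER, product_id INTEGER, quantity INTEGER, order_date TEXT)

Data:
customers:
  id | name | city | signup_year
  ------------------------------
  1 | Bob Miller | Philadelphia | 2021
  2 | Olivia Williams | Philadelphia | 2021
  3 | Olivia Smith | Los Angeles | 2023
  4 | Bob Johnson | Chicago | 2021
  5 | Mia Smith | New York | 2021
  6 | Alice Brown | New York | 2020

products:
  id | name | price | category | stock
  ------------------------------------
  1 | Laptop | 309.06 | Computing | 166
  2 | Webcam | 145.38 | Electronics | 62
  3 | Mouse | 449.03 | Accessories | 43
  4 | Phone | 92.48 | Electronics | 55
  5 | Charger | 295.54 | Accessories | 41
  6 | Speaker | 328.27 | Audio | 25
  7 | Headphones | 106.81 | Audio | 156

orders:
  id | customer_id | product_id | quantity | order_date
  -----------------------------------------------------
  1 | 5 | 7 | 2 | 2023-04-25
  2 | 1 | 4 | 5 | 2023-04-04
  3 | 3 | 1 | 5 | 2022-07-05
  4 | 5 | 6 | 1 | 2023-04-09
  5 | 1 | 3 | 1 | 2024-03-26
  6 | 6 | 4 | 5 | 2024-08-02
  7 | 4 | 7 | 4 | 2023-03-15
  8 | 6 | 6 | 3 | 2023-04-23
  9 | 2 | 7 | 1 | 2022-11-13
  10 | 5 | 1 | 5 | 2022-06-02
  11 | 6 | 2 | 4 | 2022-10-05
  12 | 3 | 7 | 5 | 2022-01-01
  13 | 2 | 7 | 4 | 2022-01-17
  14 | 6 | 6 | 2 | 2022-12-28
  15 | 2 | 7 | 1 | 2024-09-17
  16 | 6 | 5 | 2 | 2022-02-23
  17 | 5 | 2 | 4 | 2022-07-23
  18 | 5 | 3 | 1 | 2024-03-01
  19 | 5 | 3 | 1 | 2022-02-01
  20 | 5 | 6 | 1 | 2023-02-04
SELECT name, stock FROM products WHERE stock > (SELECT AVG(stock) FROM products)

Execution result:
name | stock
Laptop | 166
Headphones | 156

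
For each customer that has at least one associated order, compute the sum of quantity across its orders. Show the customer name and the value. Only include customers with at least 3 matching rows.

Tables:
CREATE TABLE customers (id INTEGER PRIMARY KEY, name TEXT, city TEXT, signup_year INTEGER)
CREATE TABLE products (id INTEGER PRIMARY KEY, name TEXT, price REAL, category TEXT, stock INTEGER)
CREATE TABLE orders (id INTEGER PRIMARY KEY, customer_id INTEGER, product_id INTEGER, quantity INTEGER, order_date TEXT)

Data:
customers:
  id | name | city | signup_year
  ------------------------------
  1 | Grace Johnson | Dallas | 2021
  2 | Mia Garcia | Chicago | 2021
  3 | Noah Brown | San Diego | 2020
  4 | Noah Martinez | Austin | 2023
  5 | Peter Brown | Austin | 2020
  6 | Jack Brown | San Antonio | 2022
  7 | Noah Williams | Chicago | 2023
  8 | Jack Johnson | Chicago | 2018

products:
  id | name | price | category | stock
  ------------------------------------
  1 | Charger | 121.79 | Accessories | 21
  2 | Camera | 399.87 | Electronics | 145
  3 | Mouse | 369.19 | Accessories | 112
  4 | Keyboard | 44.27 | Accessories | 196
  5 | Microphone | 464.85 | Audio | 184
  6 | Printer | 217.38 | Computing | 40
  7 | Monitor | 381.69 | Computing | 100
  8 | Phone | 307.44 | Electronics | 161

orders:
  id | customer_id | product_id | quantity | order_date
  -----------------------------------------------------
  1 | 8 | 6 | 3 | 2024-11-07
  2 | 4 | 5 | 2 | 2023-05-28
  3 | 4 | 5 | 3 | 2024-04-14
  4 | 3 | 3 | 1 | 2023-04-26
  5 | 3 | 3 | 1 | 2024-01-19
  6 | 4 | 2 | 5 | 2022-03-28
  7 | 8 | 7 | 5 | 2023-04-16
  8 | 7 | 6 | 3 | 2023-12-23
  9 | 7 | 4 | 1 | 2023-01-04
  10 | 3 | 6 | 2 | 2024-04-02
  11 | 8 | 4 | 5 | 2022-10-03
SELECT p.name, SUM(c.quantity) AS sum_quantity FROM orders c JOIN customers p ON c.customer_id = p.id GROUP BY p.id, p.name HAVING COUNT(*) >= 3

Execution result:
name | sum_quantity
Noah Brown | 4
Noah Martinez | 10
Jack Johnson | 13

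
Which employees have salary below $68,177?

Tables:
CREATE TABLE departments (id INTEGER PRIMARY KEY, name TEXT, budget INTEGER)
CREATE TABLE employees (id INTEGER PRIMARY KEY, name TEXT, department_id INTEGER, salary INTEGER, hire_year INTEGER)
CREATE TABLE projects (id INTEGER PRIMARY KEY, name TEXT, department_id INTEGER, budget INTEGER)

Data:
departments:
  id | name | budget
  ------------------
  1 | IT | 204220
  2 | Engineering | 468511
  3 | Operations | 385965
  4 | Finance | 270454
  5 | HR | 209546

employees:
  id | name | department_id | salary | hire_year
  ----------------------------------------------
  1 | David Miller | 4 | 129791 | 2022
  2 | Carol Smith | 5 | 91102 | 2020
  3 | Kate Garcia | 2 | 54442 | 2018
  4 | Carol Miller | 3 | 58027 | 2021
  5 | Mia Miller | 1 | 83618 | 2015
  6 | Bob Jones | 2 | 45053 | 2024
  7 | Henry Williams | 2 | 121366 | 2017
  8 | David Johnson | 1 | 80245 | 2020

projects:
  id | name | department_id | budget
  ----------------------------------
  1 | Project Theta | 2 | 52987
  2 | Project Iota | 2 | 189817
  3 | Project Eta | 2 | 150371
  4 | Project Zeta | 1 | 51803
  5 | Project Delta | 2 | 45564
SELECT name, salary FROM employees WHERE salary < 68177

Execution result:
name | salary
Kate Garcia | 54442
Carol Miller | 58027
Bob Jones | 45053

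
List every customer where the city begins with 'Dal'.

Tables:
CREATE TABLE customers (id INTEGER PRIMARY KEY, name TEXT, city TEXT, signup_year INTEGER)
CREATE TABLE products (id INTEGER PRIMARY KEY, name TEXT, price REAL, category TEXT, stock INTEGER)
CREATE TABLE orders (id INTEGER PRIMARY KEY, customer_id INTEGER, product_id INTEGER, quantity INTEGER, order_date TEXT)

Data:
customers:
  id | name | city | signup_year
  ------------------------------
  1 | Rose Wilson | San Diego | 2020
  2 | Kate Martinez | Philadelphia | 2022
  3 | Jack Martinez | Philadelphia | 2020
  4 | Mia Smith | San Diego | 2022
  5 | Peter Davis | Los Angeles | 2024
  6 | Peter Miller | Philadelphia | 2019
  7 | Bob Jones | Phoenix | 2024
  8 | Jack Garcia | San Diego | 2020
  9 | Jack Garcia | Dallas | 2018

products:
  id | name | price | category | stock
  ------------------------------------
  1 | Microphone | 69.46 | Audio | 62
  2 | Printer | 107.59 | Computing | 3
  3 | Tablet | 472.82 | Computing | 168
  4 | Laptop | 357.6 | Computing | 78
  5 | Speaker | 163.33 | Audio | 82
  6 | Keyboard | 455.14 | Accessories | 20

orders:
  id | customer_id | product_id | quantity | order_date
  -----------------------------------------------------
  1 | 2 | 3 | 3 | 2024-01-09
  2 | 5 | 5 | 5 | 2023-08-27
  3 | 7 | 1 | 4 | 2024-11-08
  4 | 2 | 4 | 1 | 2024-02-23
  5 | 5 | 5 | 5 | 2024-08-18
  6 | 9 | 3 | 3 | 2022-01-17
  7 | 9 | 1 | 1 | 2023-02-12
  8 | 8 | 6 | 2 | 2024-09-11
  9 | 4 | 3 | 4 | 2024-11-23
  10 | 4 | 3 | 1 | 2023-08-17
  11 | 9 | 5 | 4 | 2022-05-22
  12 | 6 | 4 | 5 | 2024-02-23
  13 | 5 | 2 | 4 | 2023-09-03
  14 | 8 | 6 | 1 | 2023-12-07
SELECT name, city FROM customers WHERE city LIKE 'Dal%'

Execution result:
name | city
Jack Garcia | Dallas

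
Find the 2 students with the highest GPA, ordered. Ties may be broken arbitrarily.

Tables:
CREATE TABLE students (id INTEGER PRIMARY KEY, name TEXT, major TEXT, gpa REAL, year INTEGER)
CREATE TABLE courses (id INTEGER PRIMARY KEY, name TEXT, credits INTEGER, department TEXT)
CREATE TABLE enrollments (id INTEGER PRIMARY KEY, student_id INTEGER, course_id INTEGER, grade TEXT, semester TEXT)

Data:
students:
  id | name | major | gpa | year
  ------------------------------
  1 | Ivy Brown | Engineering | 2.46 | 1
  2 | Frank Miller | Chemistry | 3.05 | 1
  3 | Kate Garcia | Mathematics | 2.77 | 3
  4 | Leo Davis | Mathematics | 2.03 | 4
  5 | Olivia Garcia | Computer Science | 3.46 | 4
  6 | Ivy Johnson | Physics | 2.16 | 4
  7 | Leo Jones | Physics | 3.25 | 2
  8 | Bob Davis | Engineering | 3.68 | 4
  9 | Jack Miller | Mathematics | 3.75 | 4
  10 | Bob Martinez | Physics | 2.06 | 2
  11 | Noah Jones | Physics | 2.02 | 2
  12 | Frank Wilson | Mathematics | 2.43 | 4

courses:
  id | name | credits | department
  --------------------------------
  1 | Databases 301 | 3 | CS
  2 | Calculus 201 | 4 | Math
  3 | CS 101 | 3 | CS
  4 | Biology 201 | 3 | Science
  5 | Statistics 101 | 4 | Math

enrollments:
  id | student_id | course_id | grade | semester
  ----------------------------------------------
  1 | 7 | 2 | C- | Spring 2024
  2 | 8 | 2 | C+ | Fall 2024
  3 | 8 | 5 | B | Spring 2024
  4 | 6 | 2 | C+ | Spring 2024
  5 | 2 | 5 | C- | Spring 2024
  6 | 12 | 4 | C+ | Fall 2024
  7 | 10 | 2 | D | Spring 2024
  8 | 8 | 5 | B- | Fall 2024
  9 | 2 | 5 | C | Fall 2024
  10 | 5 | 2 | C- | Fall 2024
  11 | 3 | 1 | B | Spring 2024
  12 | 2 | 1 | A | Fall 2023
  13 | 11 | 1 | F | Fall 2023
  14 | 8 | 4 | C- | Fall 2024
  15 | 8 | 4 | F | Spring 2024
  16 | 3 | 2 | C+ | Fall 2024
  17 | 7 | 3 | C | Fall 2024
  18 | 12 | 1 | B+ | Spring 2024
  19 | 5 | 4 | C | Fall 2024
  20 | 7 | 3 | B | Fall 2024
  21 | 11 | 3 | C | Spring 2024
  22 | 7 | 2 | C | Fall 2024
SELECT name, gpa FROM students ORDER BY gpa DESC LIMIT 2

Execution result:
name | gpa
Jack Miller | 3.75
Bob Davis | 3.68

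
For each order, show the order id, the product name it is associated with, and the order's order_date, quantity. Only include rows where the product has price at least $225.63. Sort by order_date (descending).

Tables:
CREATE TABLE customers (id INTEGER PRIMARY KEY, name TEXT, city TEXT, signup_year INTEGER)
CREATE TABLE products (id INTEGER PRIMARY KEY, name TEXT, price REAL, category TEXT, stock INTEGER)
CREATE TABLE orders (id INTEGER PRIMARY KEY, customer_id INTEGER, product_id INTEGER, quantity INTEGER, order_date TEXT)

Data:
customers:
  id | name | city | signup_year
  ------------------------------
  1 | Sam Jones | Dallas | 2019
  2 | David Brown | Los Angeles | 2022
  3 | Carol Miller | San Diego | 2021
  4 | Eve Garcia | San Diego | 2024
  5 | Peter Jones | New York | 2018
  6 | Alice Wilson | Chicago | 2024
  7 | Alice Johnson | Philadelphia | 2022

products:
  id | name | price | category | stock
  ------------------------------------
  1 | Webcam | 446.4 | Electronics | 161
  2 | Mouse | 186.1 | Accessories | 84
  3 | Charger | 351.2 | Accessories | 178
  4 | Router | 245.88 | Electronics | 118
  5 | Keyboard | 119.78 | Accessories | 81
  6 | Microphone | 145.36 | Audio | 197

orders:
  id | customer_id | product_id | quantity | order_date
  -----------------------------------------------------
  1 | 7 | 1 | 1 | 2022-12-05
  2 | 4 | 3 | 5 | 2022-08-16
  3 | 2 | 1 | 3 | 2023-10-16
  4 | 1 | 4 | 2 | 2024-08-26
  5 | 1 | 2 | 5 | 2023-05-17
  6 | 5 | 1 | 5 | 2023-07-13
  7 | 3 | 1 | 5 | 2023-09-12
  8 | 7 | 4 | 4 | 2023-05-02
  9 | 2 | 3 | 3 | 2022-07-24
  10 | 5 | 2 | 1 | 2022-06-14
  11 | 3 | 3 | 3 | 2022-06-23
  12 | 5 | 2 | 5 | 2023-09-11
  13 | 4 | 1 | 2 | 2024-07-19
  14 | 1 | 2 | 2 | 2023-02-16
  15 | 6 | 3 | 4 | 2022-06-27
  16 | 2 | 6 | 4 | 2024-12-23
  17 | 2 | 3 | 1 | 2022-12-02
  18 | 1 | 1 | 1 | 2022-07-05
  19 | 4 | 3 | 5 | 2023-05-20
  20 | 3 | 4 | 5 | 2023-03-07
SELECT c.id, p.name AS product, c.order_date, c.quantity FROM orders c JOIN products p ON c.product_id = p.id WHERE p.price >= 225.63 ORDER BY c.order_date DESC

Execution result:
id | product | order_date | quantity
4 | Router | 2024-08-26 | 2
13 | Webcam | 2024-07-19 | 2
3 | Webcam | 2023-10-16 | 3
7 | Webcam | 2023-09-12 | 5
6 | Webcam | 2023-07-13 | 5
19 | Charger | 2023-05-20 | 5
8 | Router | 2023-05-02 | 4
20 | Router | 2023-03-07 | 5
1 | Webcam | 2022-12-05 | 1
17 | Charger | 2022-12-02 | 1
2 | Charger | 2022-08-16 | 5
9 | Charger | 2022-07-24 | 3
18 | Webcam | 2022-07-05 | 1
15 | Charger | 2022-06-27 | 4
11 | Charger | 2022-06-23 | 3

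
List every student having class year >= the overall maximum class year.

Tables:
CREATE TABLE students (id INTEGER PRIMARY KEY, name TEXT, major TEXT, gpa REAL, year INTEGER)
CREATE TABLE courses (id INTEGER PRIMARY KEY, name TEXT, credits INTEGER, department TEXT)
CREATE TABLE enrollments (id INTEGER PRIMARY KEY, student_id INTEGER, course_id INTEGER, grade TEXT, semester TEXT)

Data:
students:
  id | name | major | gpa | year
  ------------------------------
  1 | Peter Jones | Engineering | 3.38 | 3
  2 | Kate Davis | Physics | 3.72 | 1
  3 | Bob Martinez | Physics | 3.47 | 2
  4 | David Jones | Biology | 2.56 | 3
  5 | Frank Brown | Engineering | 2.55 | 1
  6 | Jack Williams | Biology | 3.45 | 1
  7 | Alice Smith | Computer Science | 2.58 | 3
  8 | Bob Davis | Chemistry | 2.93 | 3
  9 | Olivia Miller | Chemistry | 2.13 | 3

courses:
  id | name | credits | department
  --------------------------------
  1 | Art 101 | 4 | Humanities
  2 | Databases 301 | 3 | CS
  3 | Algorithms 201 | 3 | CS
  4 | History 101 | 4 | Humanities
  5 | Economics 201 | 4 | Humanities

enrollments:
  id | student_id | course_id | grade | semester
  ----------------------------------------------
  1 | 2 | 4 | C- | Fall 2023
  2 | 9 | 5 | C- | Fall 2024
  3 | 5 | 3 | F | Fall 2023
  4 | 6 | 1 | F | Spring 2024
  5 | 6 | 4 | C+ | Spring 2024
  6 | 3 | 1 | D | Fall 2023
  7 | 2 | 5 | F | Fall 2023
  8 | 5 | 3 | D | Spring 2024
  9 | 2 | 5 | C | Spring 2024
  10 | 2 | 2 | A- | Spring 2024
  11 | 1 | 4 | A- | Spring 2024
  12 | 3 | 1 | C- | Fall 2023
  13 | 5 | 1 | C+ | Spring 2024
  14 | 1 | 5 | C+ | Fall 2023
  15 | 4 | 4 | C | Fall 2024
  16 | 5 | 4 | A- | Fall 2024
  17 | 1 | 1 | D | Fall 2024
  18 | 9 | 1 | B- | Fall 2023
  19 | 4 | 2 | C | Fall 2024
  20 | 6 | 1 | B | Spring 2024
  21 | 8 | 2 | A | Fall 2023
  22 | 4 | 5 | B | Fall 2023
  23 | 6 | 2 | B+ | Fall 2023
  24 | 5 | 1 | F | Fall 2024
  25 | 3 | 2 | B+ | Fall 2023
SELECT name, year FROM students WHERE year >= (SELECT MAX(year) FROM students)

Execution result:
name | year
Peter Jones | 3
David Jones | 3
Alice Smith | 3
Bob Davis | 3
Olivia Miller | 3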